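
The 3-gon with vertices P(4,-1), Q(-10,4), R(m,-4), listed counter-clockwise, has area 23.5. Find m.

Write out the shoelace sum; only the two edges meeting at R involve m:
2·Area = [((-10)·(-4) − m·4) + (m·(-1) − 4·(-4))] + 6
       = -5·m + 62 = 47
⇒ m = 3.

3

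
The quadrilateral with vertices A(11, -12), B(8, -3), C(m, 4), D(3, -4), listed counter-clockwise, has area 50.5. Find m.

-10

The doubled signed area Σ (x_i y_{i+1} − x_{i+1} y_i) is linear in m.
With m=0 it equals 91; the coefficient of m is -1 (from the two edges through C).
So -1·m + 91 = 2·50.5 = 101 ⇒ m = -10.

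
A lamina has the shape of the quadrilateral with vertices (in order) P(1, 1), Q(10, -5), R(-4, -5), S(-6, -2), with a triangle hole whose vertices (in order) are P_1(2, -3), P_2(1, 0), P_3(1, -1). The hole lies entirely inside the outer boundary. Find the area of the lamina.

Outer boundary:
Apply the shoelace formula: 2A = Σ (x_i·y_{i+1} − x_{i+1}·y_i), indices taken mod 4.
P→Q: (1)(-5) − (10)(1) = -15
Q→R: (10)(-5) − (-4)(-5) = -70
R→S: (-4)(-2) − (-6)(-5) = -22
S→P: (-6)(1) − (1)(-2) = -4
Σ = -111
Area = |Σ|/2 = 55.5.
Hole:
Apply the surveyor's formula: 2A = Σ (x_i·y_{i+1} − x_{i+1}·y_i), indices taken mod 3.
Σ = (3) + (-1) + (-1) = 1
Area = |Σ|/2 = 0.5.
Net area = 55.5 − 0.5 = 55.

55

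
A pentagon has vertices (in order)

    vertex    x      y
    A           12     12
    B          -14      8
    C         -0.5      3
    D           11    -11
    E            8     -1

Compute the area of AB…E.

Σ = (264) + (-38) + (-27.5) + (77) + (108) = 383.5
Area = |Σ|/2 = 191.75.

191.75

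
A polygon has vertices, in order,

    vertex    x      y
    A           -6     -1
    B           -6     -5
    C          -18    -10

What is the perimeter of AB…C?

|AB| = √((0)² + (-4)²) = √16 = 4
|BC| = √((-12)² + (-5)²) = √169 = 13
|CA| = √((12)² + (9)²) = √225 = 15
Perimeter = 4 + 13 + 15 = 32.

32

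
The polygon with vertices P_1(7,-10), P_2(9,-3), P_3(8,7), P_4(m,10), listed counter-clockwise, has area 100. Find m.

The doubled signed area Σ (x_i y_{i+1} − x_{i+1} y_i) is linear in m.
With m=0 it equals 166; the coefficient of m is -17 (from the two edges through P_4).
So -17·m + 166 = 2·100 = 200 ⇒ m = -2.

-2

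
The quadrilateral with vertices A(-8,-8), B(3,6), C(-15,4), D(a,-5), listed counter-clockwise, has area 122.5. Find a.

-11

The doubled signed area Σ (x_i y_{i+1} − x_{i+1} y_i) is linear in a.
With a=0 it equals 113; the coefficient of a is -12 (from the two edges through D).
So -12·a + 113 = 2·122.5 = 245 ⇒ a = -11.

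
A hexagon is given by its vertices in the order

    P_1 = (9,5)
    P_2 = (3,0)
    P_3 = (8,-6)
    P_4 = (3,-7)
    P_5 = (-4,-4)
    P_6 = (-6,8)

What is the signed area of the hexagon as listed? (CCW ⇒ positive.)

-134.5

Σ = (-15) + (-18) + (-38) + (-40) + (-56) + (-102) = -269
Signed area = Σ/2 = -134.5 (negative ⇒ clockwise traversal).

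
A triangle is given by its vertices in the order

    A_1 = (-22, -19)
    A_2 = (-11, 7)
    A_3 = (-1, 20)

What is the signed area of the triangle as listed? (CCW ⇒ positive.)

-58.5

Apply the surveyor's formula: 2A = Σ (x_i·y_{i+1} − x_{i+1}·y_i), indices taken mod 3.
Σ = (-363) + (-213) + (459) = -117
Signed area = Σ/2 = -58.5 (negative ⇒ clockwise traversal).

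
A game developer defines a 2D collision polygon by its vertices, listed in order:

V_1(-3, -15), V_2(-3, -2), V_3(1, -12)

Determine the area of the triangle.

Apply the surveyor's formula: 2A = Σ (x_i·y_{i+1} − x_{i+1}·y_i), indices taken mod 3.
V_1→V_2: (-3)(-2) − (-3)(-15) = -39
V_2→V_3: (-3)(-12) − (1)(-2) = 38
V_3→V_1: (1)(-15) − (-3)(-12) = -51
Σ = -52
Area = |Σ|/2 = 26.

26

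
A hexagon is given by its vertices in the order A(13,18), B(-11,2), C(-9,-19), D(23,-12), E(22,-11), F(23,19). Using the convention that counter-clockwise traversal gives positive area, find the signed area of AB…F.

922.5

Apply the shoelace (surveyor's) formula: 2A = Σ (x_i·y_{i+1} − x_{i+1}·y_i), indices taken mod 6.
Cross-terms: 224, 227, 545, 11, 671, 167  ⇒  Σ = 1845
Signed area = Σ/2 = 922.5 (positive ⇒ counter-clockwise traversal).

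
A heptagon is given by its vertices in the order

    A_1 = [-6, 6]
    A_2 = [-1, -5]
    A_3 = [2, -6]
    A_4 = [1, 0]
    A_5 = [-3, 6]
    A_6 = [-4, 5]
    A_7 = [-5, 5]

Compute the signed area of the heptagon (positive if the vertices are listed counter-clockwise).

39

Apply the shoelace formula: 2A = Σ (x_i·y_{i+1} − x_{i+1}·y_i), indices taken mod 7.
Σ = (36) + (16) + (6) + (6) + (9) + (5) + (0) = 78
Signed area = Σ/2 = 39 (positive ⇒ counter-clockwise traversal).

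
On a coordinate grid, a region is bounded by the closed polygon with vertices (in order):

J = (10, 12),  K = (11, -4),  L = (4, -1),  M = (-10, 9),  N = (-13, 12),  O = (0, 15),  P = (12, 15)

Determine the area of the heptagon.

J→K: (10)(-4) − (11)(12) = -172
K→L: (11)(-1) − (4)(-4) = 5
L→M: (4)(9) − (-10)(-1) = 26
M→N: (-10)(12) − (-13)(9) = -3
N→O: (-13)(15) − (0)(12) = -195
O→P: (0)(15) − (12)(15) = -180
P→J: (12)(12) − (10)(15) = -6
Σ = -525
Area = |Σ|/2 = 262.5.

262.5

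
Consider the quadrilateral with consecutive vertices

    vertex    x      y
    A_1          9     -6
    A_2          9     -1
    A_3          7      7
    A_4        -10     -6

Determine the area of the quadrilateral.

Apply the shoelace formula: 2A = Σ (x_i·y_{i+1} − x_{i+1}·y_i), indices taken mod 4.
Σ = (45) + (70) + (28) + (114) = 257
Area = |Σ|/2 = 128.5.

128.5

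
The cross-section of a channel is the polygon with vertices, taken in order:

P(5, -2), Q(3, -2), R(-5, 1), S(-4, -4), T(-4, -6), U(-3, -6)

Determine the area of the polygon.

31.5

Apply the shoelace formula: 2A = Σ (x_i·y_{i+1} − x_{i+1}·y_i), indices taken mod 6.
Σ = (-4) + (-7) + (24) + (8) + (6) + (36) = 63
Area = |Σ|/2 = 31.5.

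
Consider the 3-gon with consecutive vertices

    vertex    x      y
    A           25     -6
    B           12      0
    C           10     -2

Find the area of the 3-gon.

Cross-terms: 72, -24, -10  ⇒  Σ = 38
Area = |Σ|/2 = 19.

19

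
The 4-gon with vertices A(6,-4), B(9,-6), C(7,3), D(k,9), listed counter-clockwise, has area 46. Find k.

Write out the shoelace sum; only the two edges meeting at D involve k:
2·Area = [(7·9 − k·3) + (k·(-4) − 6·9)] + 69
       = -7·k + 78 = 92
⇒ k = -2.

-2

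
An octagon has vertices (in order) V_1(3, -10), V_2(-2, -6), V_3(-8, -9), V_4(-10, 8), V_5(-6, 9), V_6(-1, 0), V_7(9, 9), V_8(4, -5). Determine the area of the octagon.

185

Σ = (-38) + (-30) + (-154) + (-42) + (9) + (-9) + (-81) + (-25) = -370
Area = |Σ|/2 = 185.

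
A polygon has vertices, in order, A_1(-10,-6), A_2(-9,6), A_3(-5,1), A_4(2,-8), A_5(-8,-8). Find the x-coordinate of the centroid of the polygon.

Apply Gauss's area formula. First the cross-terms c_i = x_i·y_{i+1} − x_{i+1}·y_i:
  -114, 21, 38, -80, -32  ⇒  2A = -167, A = -83.5.
Then Σ (x_i + x_{i+1})·c_i = 2814, so x̄ = 2814 / (6·(-83.5)) = -938/167.

-938/167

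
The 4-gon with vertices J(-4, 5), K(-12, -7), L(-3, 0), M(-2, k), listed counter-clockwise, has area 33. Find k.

The doubled signed area Σ (x_i y_{i+1} − x_{i+1} y_i) is linear in k.
With k=0 it equals 57; the coefficient of k is 1 (from the two edges through M).
So 1·k + 57 = 2·33 = 66 ⇒ k = 9.

9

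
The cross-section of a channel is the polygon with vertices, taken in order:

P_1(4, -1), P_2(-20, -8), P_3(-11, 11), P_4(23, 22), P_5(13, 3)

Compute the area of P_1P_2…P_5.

548.5

Apply the surveyor's formula: 2A = Σ (x_i·y_{i+1} − x_{i+1}·y_i), indices taken mod 5.
Σ = (-52) + (-308) + (-495) + (-217) + (-25) = -1097
Area = |Σ|/2 = 548.5.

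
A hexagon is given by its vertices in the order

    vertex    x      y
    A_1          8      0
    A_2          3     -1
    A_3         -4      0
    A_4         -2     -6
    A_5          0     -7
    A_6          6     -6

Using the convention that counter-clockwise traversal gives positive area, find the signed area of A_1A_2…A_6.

Σ = (-8) + (-4) + (24) + (14) + (42) + (48) = 116
Signed area = Σ/2 = 58 (positive ⇒ counter-clockwise traversal).

58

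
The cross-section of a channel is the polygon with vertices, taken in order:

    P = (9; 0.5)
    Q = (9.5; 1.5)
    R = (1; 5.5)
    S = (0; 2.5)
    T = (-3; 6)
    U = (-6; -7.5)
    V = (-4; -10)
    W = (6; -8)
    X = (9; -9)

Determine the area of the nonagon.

176.75

Σ = (8.75) + (50.75) + (2.5) + (7.5) + (58.5) + (30) + (92) + (18) + (85.5) = 353.5
Area = |Σ|/2 = 176.75.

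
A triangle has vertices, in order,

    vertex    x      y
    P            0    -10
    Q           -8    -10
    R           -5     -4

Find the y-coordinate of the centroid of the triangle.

-8

Apply Gauss's area formula. First the cross-terms c_i = x_i·y_{i+1} − x_{i+1}·y_i:
  -80, -18, 50  ⇒  2A = -48, A = -24.
Then Σ (y_i + y_{i+1})·c_i = 1152, so ȳ = 1152 / (6·(-24)) = -8.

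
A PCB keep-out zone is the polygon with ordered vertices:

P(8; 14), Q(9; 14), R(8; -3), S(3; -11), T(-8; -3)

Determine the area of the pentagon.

Cross-terms: -14, -139, -79, -97, -88  ⇒  Σ = -417
Area = |Σ|/2 = 208.5.

208.5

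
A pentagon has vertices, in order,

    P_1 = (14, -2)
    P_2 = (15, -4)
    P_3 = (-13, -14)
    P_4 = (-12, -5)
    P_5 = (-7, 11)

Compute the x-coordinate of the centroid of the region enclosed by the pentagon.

Apply Gauss's area formula. First the cross-terms c_i = x_i·y_{i+1} − x_{i+1}·y_i:
  -26, -262, -103, -167, -140  ⇒  2A = -698, A = -349.
Then Σ (x_i + x_{i+1})·c_i = 3490, so x̄ = 3490 / (6·(-349)) = -5/3.

-5/3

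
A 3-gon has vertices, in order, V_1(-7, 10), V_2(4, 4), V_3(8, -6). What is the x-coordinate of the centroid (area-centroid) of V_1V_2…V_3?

5/3

Apply Gauss's area formula. First the cross-terms c_i = x_i·y_{i+1} − x_{i+1}·y_i:
  -68, -56, 38  ⇒  2A = -86, A = -43.
Then Σ (x_i + x_{i+1})·c_i = -430, so x̄ = -430 / (6·(-43)) = 5/3.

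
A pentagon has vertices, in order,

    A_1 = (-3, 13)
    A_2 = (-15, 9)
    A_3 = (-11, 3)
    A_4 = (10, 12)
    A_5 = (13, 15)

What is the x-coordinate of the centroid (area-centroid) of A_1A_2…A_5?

-566/201

Apply Gauss's area formula. First the cross-terms c_i = x_i·y_{i+1} − x_{i+1}·y_i:
  168, 54, -162, -6, 214  ⇒  2A = 268, A = 134.
Then Σ (x_i + x_{i+1})·c_i = -2264, so x̄ = -2264 / (6·134) = -566/201.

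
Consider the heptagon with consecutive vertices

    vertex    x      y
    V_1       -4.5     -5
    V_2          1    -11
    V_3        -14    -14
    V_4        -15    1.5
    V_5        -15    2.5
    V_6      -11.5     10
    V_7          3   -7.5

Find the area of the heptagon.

236.625

V_1→V_2: (-4.5)(-11) − (1)(-5) = 54.5
V_2→V_3: (1)(-14) − (-14)(-11) = -168
V_3→V_4: (-14)(1.5) − (-15)(-14) = -231
V_4→V_5: (-15)(2.5) − (-15)(1.5) = -15
V_5→V_6: (-15)(10) − (-11.5)(2.5) = -121.25
V_6→V_7: (-11.5)(-7.5) − (3)(10) = 56.25
V_7→V_1: (3)(-5) − (-4.5)(-7.5) = -48.75
Σ = -473.25
Area = |Σ|/2 = 236.625.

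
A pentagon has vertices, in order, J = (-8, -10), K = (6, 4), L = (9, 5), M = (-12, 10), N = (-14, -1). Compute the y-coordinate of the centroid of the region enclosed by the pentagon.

Apply the surveyor's formula. First the cross-terms c_i = x_i·y_{i+1} − x_{i+1}·y_i:
  28, -6, 150, 152, 132  ⇒  2A = 456, A = 228.
Then Σ (y_i + y_{i+1})·c_i = 1944, so ȳ = 1944 / (6·228) = 27/19.

27/19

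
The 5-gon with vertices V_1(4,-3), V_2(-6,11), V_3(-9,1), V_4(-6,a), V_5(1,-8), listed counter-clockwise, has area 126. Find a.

The doubled signed area Σ (x_i y_{i+1} − x_{i+1} y_i) is linear in a.
With a=0 it equals 202; the coefficient of a is -10 (from the two edges through V_4).
So -10·a + 202 = 2·126 = 252 ⇒ a = -5.

-5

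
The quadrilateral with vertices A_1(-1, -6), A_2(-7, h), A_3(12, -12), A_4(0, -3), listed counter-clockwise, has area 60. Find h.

-9

Write out the shoelace sum; only the two edges meeting at A_2 involve h:
2·Area = [((-1)·h − (-7)·(-6)) + ((-7)·(-12) − 12·h)] + -39
       = -13·h + 3 = 120
⇒ h = -9.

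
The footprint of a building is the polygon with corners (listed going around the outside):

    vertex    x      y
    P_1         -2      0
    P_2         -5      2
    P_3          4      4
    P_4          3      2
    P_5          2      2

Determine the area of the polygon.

15

Apply Gauss's area formula: 2A = Σ (x_i·y_{i+1} − x_{i+1}·y_i), indices taken mod 5.
P_1→P_2: (-2)(2) − (-5)(0) = -4
P_2→P_3: (-5)(4) − (4)(2) = -28
P_3→P_4: (4)(2) − (3)(4) = -4
P_4→P_5: (3)(2) − (2)(2) = 2
P_5→P_1: (2)(0) − (-2)(2) = 4
Σ = -30
Area = |Σ|/2 = 15.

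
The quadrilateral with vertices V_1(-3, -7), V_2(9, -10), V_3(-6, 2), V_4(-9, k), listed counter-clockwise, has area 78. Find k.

-8

The doubled signed area Σ (x_i y_{i+1} − x_{i+1} y_i) is linear in k.
With k=0 it equals 132; the coefficient of k is -3 (from the two edges through V_4).
So -3·k + 132 = 2·78 = 156 ⇒ k = -8.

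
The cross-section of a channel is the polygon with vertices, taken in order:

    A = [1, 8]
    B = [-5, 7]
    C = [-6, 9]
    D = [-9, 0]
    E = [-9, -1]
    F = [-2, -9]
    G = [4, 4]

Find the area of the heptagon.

Apply the surveyor's formula: 2A = Σ (x_i·y_{i+1} − x_{i+1}·y_i), indices taken mod 7.
A→B: (1)(7) − (-5)(8) = 47
B→C: (-5)(9) − (-6)(7) = -3
C→D: (-6)(0) − (-9)(9) = 81
D→E: (-9)(-1) − (-9)(0) = 9
E→F: (-9)(-9) − (-2)(-1) = 79
F→G: (-2)(4) − (4)(-9) = 28
G→A: (4)(8) − (1)(4) = 28
Σ = 269
Area = |Σ|/2 = 134.5.

134.5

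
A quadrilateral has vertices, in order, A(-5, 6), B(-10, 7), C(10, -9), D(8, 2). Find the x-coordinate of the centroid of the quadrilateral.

97/39

Apply the shoelace (surveyor's) formula. First the cross-terms c_i = x_i·y_{i+1} − x_{i+1}·y_i:
  25, 20, 92, 58  ⇒  2A = 195, A = 97.5.
Then Σ (x_i + x_{i+1})·c_i = 1455, so x̄ = 1455 / (6·97.5) = 97/39.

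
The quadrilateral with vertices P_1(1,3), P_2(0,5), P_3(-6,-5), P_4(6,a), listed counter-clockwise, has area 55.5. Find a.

Write out the shoelace sum; only the two edges meeting at P_4 involve a:
2·Area = [((-6)·a − 6·(-5)) + (6·3 − 1·a)] + 35
       = -7·a + 83 = 111
⇒ a = -4.

-4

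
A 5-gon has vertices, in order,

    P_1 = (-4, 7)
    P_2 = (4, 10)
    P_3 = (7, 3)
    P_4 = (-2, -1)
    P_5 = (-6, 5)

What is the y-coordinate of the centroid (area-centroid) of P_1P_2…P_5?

448/99

Apply the shoelace formula. First the cross-terms c_i = x_i·y_{i+1} − x_{i+1}·y_i:
  -68, -58, -1, -16, -22  ⇒  2A = -165, A = -82.5.
Then Σ (y_i + y_{i+1})·c_i = -2240, so ȳ = -2240 / (6·(-82.5)) = 448/99.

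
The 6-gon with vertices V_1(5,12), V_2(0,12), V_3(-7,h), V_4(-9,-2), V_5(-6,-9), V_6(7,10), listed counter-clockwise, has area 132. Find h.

The doubled signed area Σ (x_i y_{i+1} − x_{i+1} y_i) is linear in h.
With h=0 it equals 264; the coefficient of h is 9 (from the two edges through V_3).
So 9·h + 264 = 2·132 = 264 ⇒ h = 0.

0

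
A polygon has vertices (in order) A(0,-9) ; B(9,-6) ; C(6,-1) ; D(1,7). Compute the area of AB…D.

Apply the shoelace (surveyor's) formula: 2A = Σ (x_i·y_{i+1} − x_{i+1}·y_i), indices taken mod 4.
Σ = (81) + (27) + (43) + (-9) = 142
Area = |Σ|/2 = 71.

71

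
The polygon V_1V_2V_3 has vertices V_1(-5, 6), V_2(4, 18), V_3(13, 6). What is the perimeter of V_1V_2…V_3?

|V_1V_2| = √((9)² + (12)²) = √225 = 15
|V_2V_3| = √((9)² + (-12)²) = √225 = 15
|V_3V_1| = √((-18)² + (0)²) = √324 = 18
Perimeter = 15 + 15 + 18 = 48.

48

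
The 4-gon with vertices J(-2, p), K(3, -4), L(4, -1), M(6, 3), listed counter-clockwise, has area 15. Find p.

The doubled signed area Σ (x_i y_{i+1} − x_{i+1} y_i) is linear in p.
With p=0 it equals 45; the coefficient of p is 3 (from the two edges through J).
So 3·p + 45 = 2·15 = 30 ⇒ p = -5.

-5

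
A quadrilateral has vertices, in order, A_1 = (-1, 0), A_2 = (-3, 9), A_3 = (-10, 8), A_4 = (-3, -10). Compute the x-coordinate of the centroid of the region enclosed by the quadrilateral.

Apply Gauss's area formula. First the cross-terms c_i = x_i·y_{i+1} − x_{i+1}·y_i:
  -9, 66, 124, -10  ⇒  2A = 171, A = 85.5.
Then Σ (x_i + x_{i+1})·c_i = -2394, so x̄ = -2394 / (6·85.5) = -14/3.

-14/3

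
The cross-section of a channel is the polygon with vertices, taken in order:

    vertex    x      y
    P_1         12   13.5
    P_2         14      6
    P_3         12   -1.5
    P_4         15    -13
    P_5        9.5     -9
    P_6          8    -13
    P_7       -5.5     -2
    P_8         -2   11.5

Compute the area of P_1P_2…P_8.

363.125

Apply the shoelace (surveyor's) formula: 2A = Σ (x_i·y_{i+1} − x_{i+1}·y_i), indices taken mod 8.
P_1→P_2: (12)(6) − (14)(13.5) = -117
P_2→P_3: (14)(-1.5) − (12)(6) = -93
P_3→P_4: (12)(-13) − (15)(-1.5) = -133.5
P_4→P_5: (15)(-9) − (9.5)(-13) = -11.5
P_5→P_6: (9.5)(-13) − (8)(-9) = -51.5
P_6→P_7: (8)(-2) − (-5.5)(-13) = -87.5
P_7→P_8: (-5.5)(11.5) − (-2)(-2) = -67.25
P_8→P_1: (-2)(13.5) − (12)(11.5) = -165
Σ = -726.25
Area = |Σ|/2 = 363.125.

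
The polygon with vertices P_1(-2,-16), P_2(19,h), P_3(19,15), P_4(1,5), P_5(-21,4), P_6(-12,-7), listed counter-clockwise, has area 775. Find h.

Write out the shoelace sum; only the two edges meeting at P_2 involve h:
2·Area = [((-2)·h − 19·(-16)) + (19·15 − 19·h)] + 562
       = -21·h + 1151 = 1550
⇒ h = -19.

-19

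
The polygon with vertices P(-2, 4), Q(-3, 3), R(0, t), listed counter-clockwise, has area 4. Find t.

Write out the shoelace sum; only the two edges meeting at R involve t:
2·Area = [((-3)·t − 0·3) + (0·4 − (-2)·t)] + 6
       = -1·t + 6 = 8
⇒ t = -2.

-2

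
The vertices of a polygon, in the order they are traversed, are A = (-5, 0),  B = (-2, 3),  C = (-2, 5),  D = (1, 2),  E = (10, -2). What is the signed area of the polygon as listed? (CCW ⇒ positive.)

-30

A→B: (-5)(3) − (-2)(0) = -15
B→C: (-2)(5) − (-2)(3) = -4
C→D: (-2)(2) − (1)(5) = -9
D→E: (1)(-2) − (10)(2) = -22
E→A: (10)(0) − (-5)(-2) = -10
Σ = -60
Signed area = Σ/2 = -30 (negative ⇒ clockwise traversal).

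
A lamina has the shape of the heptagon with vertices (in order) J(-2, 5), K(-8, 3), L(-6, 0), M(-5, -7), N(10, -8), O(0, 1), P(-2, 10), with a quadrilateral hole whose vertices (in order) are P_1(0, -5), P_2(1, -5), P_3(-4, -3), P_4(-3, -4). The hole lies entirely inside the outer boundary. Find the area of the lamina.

Outer boundary:
J→K: (-2)(3) − (-8)(5) = 34
K→L: (-8)(0) − (-6)(3) = 18
L→M: (-6)(-7) − (-5)(0) = 42
M→N: (-5)(-8) − (10)(-7) = 110
N→O: (10)(1) − (0)(-8) = 10
O→P: (0)(10) − (-2)(1) = 2
P→J: (-2)(5) − (-2)(10) = 10
Σ = 226
Area = |Σ|/2 = 113.
Hole:
Cross-terms: 5, -23, 7, 15  ⇒  Σ = 4
Area = |Σ|/2 = 2.
Net area = 113 − 2 = 111.

111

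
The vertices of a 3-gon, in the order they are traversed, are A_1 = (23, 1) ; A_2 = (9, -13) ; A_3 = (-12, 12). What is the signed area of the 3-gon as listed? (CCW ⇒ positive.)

Apply the surveyor's formula: 2A = Σ (x_i·y_{i+1} − x_{i+1}·y_i), indices taken mod 3.
Σ = (-308) + (-48) + (-288) = -644
Signed area = Σ/2 = -322 (negative ⇒ clockwise traversal).

-322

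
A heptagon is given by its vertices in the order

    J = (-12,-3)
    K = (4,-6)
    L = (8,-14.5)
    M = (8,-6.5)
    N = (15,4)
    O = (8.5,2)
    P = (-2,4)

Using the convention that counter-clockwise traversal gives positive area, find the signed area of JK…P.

177.75

J→K: (-12)(-6) − (4)(-3) = 84
K→L: (4)(-14.5) − (8)(-6) = -10
L→M: (8)(-6.5) − (8)(-14.5) = 64
M→N: (8)(4) − (15)(-6.5) = 129.5
N→O: (15)(2) − (8.5)(4) = -4
O→P: (8.5)(4) − (-2)(2) = 38
P→J: (-2)(-3) − (-12)(4) = 54
Σ = 355.5
Signed area = Σ/2 = 177.75 (positive ⇒ counter-clockwise traversal).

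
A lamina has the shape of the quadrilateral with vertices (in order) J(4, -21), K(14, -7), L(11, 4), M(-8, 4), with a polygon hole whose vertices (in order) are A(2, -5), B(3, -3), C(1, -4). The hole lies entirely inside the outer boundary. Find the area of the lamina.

Outer boundary:
Apply the surveyor's formula: 2A = Σ (x_i·y_{i+1} − x_{i+1}·y_i), indices taken mod 4.
Σ = (266) + (133) + (76) + (152) = 627
Area = |Σ|/2 = 313.5.
Hole:
Apply Gauss's area formula: 2A = Σ (x_i·y_{i+1} − x_{i+1}·y_i), indices taken mod 3.
A→B: (2)(-3) − (3)(-5) = 9
B→C: (3)(-4) − (1)(-3) = -9
C→A: (1)(-5) − (2)(-4) = 3
Σ = 3
Area = |Σ|/2 = 1.5.
Net area = 313.5 − 1.5 = 312.

312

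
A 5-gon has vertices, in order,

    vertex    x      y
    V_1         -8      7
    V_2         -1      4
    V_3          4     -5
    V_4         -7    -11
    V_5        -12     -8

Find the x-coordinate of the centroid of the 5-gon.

Apply the surveyor's formula. First the cross-terms c_i = x_i·y_{i+1} − x_{i+1}·y_i:
  -25, -11, -79, -76, -148  ⇒  2A = -339, A = -169.5.
Then Σ (x_i + x_{i+1})·c_i = 4833, so x̄ = 4833 / (6·(-169.5)) = -537/113.

-537/113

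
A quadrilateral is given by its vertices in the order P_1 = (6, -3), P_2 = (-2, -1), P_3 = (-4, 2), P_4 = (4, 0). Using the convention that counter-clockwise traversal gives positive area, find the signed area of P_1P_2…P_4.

Apply the shoelace formula: 2A = Σ (x_i·y_{i+1} − x_{i+1}·y_i), indices taken mod 4.
Cross-terms: -12, -8, -8, -12  ⇒  Σ = -40
Signed area = Σ/2 = -20 (negative ⇒ clockwise traversal).

-20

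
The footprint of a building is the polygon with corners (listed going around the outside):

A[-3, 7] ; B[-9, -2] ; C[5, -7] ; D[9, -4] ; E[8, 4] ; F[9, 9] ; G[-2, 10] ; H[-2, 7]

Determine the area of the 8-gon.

Apply Gauss's area formula: 2A = Σ (x_i·y_{i+1} − x_{i+1}·y_i), indices taken mod 8.
A→B: (-3)(-2) − (-9)(7) = 69
B→C: (-9)(-7) − (5)(-2) = 73
C→D: (5)(-4) − (9)(-7) = 43
D→E: (9)(4) − (8)(-4) = 68
E→F: (8)(9) − (9)(4) = 36
F→G: (9)(10) − (-2)(9) = 108
G→H: (-2)(7) − (-2)(10) = 6
H→A: (-2)(7) − (-3)(7) = 7
Σ = 410
Area = |Σ|/2 = 205.

205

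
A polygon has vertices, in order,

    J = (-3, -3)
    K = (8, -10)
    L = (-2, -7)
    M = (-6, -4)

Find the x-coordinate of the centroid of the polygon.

Apply the shoelace formula. First the cross-terms c_i = x_i·y_{i+1} − x_{i+1}·y_i:
  54, -76, -34, 6  ⇒  2A = -50, A = -25.
Then Σ (x_i + x_{i+1})·c_i = 32, so x̄ = 32 / (6·(-25)) = -16/75.

-16/75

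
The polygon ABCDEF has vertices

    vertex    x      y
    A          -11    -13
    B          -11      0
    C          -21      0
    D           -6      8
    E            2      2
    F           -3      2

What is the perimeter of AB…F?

72

|AB| = √((0)² + (13)²) = √169 = 13
|BC| = √((-10)² + (0)²) = √100 = 10
|CD| = √((15)² + (8)²) = √289 = 17
|DE| = √((8)² + (-6)²) = √100 = 10
|EF| = √((-5)² + (0)²) = √25 = 5
|FA| = √((-8)² + (-15)²) = √289 = 17
Perimeter = 13 + 10 + 17 + 10 + 5 + 17 = 72.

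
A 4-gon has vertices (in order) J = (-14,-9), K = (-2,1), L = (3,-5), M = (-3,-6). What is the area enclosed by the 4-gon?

57.5

Apply Gauss's area formula: 2A = Σ (x_i·y_{i+1} − x_{i+1}·y_i), indices taken mod 4.
Σ = (-32) + (7) + (-33) + (-57) = -115
Area = |Σ|/2 = 57.5.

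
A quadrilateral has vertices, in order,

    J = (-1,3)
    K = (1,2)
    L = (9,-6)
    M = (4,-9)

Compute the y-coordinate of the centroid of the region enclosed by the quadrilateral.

Apply Gauss's area formula. First the cross-terms c_i = x_i·y_{i+1} − x_{i+1}·y_i:
  -5, -24, -57, 3  ⇒  2A = -83, A = -41.5.
Then Σ (y_i + y_{i+1})·c_i = 908, so ȳ = 908 / (6·(-41.5)) = -908/249.

-908/249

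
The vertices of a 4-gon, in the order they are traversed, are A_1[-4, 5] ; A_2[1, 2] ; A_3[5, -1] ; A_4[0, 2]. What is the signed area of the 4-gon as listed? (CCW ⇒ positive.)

Apply the surveyor's formula: 2A = Σ (x_i·y_{i+1} − x_{i+1}·y_i), indices taken mod 4.
Σ = (-13) + (-11) + (10) + (8) = -6
Signed area = Σ/2 = -3 (negative ⇒ clockwise traversal).

-3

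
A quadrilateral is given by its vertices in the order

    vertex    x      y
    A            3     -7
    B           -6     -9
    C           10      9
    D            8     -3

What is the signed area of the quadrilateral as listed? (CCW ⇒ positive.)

-91

Cross-terms: -69, 36, -102, -47  ⇒  Σ = -182
Signed area = Σ/2 = -91 (negative ⇒ clockwise traversal).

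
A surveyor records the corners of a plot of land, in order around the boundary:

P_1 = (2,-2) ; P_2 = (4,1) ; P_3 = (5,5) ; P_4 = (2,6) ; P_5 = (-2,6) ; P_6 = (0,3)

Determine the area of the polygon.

Cross-terms: 10, 15, 20, 24, -6, -6  ⇒  Σ = 57
Area = |Σ|/2 = 28.5.

28.5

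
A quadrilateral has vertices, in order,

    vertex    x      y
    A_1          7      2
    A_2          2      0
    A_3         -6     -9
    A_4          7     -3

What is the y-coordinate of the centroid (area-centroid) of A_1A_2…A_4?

-853/282

Apply Gauss's area formula. First the cross-terms c_i = x_i·y_{i+1} − x_{i+1}·y_i:
  -4, -18, 81, 35  ⇒  2A = 94, A = 47.
Then Σ (y_i + y_{i+1})·c_i = -853, so ȳ = -853 / (6·47) = -853/282.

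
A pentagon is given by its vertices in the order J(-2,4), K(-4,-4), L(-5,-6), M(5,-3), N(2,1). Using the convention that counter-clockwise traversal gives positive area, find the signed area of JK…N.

Cross-terms: 24, 4, 45, 11, 10  ⇒  Σ = 94
Signed area = Σ/2 = 47 (positive ⇒ counter-clockwise traversal).

47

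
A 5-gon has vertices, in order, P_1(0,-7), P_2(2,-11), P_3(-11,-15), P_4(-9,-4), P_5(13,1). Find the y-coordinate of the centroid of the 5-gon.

-485/69

Apply Gauss's area formula. First the cross-terms c_i = x_i·y_{i+1} − x_{i+1}·y_i:
  14, -151, -91, 43, -91  ⇒  2A = -276, A = -138.
Then Σ (y_i + y_{i+1})·c_i = 5820, so ȳ = 5820 / (6·(-138)) = -485/69.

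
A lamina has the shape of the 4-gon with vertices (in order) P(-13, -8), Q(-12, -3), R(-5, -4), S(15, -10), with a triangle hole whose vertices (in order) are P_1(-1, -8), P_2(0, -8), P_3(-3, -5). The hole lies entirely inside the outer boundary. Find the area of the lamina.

80.5

Outer boundary:
Apply the shoelace (surveyor's) formula: 2A = Σ (x_i·y_{i+1} − x_{i+1}·y_i), indices taken mod 4.
P→Q: (-13)(-3) − (-12)(-8) = -57
Q→R: (-12)(-4) − (-5)(-3) = 33
R→S: (-5)(-10) − (15)(-4) = 110
S→P: (15)(-8) − (-13)(-10) = -250
Σ = -164
Area = |Σ|/2 = 82.
Hole:
Σ = (8) + (-24) + (19) = 3
Area = |Σ|/2 = 1.5.
Net area = 82 − 1.5 = 80.5.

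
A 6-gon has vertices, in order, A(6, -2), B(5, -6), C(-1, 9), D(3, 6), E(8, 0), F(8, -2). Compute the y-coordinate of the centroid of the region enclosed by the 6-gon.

Apply the shoelace formula. First the cross-terms c_i = x_i·y_{i+1} − x_{i+1}·y_i:
  -26, 39, -33, -48, -16, -4  ⇒  2A = -88, A = -44.
Then Σ (y_i + y_{i+1})·c_i = -410, so ȳ = -410 / (6·(-44)) = 205/132.

205/132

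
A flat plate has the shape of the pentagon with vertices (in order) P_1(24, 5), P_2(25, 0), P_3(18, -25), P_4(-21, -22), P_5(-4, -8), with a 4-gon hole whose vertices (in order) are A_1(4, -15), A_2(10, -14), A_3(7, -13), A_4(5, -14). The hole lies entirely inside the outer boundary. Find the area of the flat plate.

704.5

Outer boundary:
Apply the surveyor's formula: 2A = Σ (x_i·y_{i+1} − x_{i+1}·y_i), indices taken mod 5.
Σ = (-125) + (-625) + (-921) + (80) + (172) = -1419
Area = |Σ|/2 = 709.5.
Hole:
Σ = (94) + (-32) + (-33) + (-19) = 10
Area = |Σ|/2 = 5.
Net area = 709.5 − 5 = 704.5.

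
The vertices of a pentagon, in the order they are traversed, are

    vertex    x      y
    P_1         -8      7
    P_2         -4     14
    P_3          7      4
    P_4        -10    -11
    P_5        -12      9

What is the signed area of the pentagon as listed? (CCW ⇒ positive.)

-234.5

Apply the shoelace formula: 2A = Σ (x_i·y_{i+1} − x_{i+1}·y_i), indices taken mod 5.
P_1→P_2: (-8)(14) − (-4)(7) = -84
P_2→P_3: (-4)(4) − (7)(14) = -114
P_3→P_4: (7)(-11) − (-10)(4) = -37
P_4→P_5: (-10)(9) − (-12)(-11) = -222
P_5→P_1: (-12)(7) − (-8)(9) = -12
Σ = -469
Signed area = Σ/2 = -234.5 (negative ⇒ clockwise traversal).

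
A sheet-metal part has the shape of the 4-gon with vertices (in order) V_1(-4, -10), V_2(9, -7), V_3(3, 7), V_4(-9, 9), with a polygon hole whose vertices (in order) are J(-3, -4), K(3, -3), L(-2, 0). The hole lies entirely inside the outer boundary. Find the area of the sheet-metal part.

197.5

Outer boundary:
Apply Gauss's area formula: 2A = Σ (x_i·y_{i+1} − x_{i+1}·y_i), indices taken mod 4.
Σ = (118) + (84) + (90) + (126) = 418
Area = |Σ|/2 = 209.
Hole:
Apply the shoelace formula: 2A = Σ (x_i·y_{i+1} − x_{i+1}·y_i), indices taken mod 3.
Cross-terms: 21, -6, 8  ⇒  Σ = 23
Area = |Σ|/2 = 11.5.
Net area = 209 − 11.5 = 197.5.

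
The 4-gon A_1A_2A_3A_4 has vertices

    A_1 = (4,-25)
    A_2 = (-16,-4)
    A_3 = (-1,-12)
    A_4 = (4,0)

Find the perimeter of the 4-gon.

84

|A_1A_2| = √((-20)² + (21)²) = √841 = 29
|A_2A_3| = √((15)² + (-8)²) = √289 = 17
|A_3A_4| = √((5)² + (12)²) = √169 = 13
|A_4A_1| = √((0)² + (-25)²) = √625 = 25
Perimeter = 29 + 17 + 13 + 25 = 84.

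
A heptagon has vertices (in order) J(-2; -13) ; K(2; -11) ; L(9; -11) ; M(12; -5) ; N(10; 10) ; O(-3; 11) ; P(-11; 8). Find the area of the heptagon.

389

Apply the shoelace formula: 2A = Σ (x_i·y_{i+1} − x_{i+1}·y_i), indices taken mod 7.
Cross-terms: 48, 77, 87, 170, 140, 97, 159  ⇒  Σ = 778
Area = |Σ|/2 = 389.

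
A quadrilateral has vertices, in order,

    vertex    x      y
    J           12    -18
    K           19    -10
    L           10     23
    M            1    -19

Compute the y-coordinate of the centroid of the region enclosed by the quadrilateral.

-97/28

Apply the shoelace (surveyor's) formula. First the cross-terms c_i = x_i·y_{i+1} − x_{i+1}·y_i:
  222, 537, -213, 210  ⇒  2A = 756, A = 378.
Then Σ (y_i + y_{i+1})·c_i = -7857, so ȳ = -7857 / (6·378) = -97/28.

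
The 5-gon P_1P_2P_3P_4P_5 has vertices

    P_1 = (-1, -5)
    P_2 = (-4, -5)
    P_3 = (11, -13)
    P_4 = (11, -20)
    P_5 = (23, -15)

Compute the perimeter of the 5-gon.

|P_1P_2| = √((-3)² + (0)²) = √9 = 3
|P_2P_3| = √((15)² + (-8)²) = √289 = 17
|P_3P_4| = √((0)² + (-7)²) = √49 = 7
|P_4P_5| = √((12)² + (5)²) = √169 = 13
|P_5P_1| = √((-24)² + (10)²) = √676 = 26
Perimeter = 3 + 17 + 7 + 13 + 26 = 66.

66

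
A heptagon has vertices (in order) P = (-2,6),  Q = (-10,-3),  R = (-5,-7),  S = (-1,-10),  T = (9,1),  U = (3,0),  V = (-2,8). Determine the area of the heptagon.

139

Apply the surveyor's formula: 2A = Σ (x_i·y_{i+1} − x_{i+1}·y_i), indices taken mod 7.
Cross-terms: 66, 55, 43, 89, -3, 24, 4  ⇒  Σ = 278
Area = |Σ|/2 = 139.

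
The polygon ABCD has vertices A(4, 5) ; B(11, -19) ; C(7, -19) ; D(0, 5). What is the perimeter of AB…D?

58

|AB| = √((7)² + (-24)²) = √625 = 25
|BC| = √((-4)² + (0)²) = √16 = 4
|CD| = √((-7)² + (24)²) = √625 = 25
|DA| = √((4)² + (0)²) = √16 = 4
Perimeter = 25 + 4 + 25 + 4 = 58.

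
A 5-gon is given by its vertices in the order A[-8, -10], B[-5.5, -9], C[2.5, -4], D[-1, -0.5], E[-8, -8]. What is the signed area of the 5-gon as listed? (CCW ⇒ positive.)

38.125

Cross-terms: 17, 44.5, -5.25, 4, 16  ⇒  Σ = 76.25
Signed area = Σ/2 = 38.125 (positive ⇒ counter-clockwise traversal).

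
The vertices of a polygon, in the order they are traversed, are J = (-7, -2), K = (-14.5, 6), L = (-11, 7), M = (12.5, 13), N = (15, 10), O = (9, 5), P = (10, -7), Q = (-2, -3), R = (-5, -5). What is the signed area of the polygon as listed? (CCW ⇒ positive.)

-304.5

Apply the surveyor's formula: 2A = Σ (x_i·y_{i+1} − x_{i+1}·y_i), indices taken mod 9.
Cross-terms: -71, -35.5, -230.5, -70, -15, -113, -44, -5, -25  ⇒  Σ = -609
Signed area = Σ/2 = -304.5 (negative ⇒ clockwise traversal).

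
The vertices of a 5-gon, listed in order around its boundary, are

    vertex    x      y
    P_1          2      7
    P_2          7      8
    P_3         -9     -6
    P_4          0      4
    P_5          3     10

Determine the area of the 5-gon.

25

Cross-terms: -33, 30, -36, -12, 1  ⇒  Σ = -50
Area = |Σ|/2 = 25.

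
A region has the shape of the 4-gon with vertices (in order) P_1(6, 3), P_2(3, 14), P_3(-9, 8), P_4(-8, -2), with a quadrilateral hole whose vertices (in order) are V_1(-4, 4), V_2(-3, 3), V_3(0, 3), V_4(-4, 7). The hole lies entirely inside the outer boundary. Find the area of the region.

140

Outer boundary:
Σ = (75) + (150) + (82) + (-12) = 295
Area = |Σ|/2 = 147.5.
Hole:
Apply the shoelace (surveyor's) formula: 2A = Σ (x_i·y_{i+1} − x_{i+1}·y_i), indices taken mod 4.
V_1→V_2: (-4)(3) − (-3)(4) = 0
V_2→V_3: (-3)(3) − (0)(3) = -9
V_3→V_4: (0)(7) − (-4)(3) = 12
V_4→V_1: (-4)(4) − (-4)(7) = 12
Σ = 15
Area = |Σ|/2 = 7.5.
Net area = 147.5 − 7.5 = 140.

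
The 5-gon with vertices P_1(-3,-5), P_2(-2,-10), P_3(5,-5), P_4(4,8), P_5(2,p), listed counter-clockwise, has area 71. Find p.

4

The doubled signed area Σ (x_i y_{i+1} − x_{i+1} y_i) is linear in p.
With p=0 it equals 114; the coefficient of p is 7 (from the two edges through P_5).
So 7·p + 114 = 2·71 = 142 ⇒ p = 4.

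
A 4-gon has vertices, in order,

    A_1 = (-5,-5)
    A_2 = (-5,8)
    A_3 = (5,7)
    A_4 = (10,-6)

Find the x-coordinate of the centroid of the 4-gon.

Apply Gauss's area formula. First the cross-terms c_i = x_i·y_{i+1} − x_{i+1}·y_i:
  -65, -75, -100, -80  ⇒  2A = -320, A = -160.
Then Σ (x_i + x_{i+1})·c_i = -1250, so x̄ = -1250 / (6·(-160)) = 125/96.

125/96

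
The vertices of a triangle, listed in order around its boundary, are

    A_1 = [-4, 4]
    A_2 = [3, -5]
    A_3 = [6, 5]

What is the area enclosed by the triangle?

48.5

Apply the shoelace formula: 2A = Σ (x_i·y_{i+1} − x_{i+1}·y_i), indices taken mod 3.
Cross-terms: 8, 45, 44  ⇒  Σ = 97
Area = |Σ|/2 = 48.5.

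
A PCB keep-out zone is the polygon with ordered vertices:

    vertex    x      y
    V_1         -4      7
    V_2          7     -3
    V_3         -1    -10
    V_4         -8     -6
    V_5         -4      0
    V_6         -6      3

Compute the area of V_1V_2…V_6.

125

Cross-terms: -37, -73, -74, -24, -12, -30  ⇒  Σ = -250
Area = |Σ|/2 = 125.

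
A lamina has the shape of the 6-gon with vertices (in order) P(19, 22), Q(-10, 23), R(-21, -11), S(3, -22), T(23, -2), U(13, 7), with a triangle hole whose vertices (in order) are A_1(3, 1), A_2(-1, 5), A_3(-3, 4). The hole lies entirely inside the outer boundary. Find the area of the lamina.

1286.5

Outer boundary:
Apply the shoelace (surveyor's) formula: 2A = Σ (x_i·y_{i+1} − x_{i+1}·y_i), indices taken mod 6.
Cross-terms: 657, 593, 495, 500, 187, 153  ⇒  Σ = 2585
Area = |Σ|/2 = 1292.5.
Hole:
Apply the shoelace (surveyor's) formula: 2A = Σ (x_i·y_{i+1} − x_{i+1}·y_i), indices taken mod 3.
Σ = (16) + (11) + (-15) = 12
Area = |Σ|/2 = 6.
Net area = 1292.5 − 6 = 1286.5.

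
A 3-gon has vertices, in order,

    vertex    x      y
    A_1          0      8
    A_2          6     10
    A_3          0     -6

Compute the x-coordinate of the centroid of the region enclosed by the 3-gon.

Apply the surveyor's formula. First the cross-terms c_i = x_i·y_{i+1} − x_{i+1}·y_i:
  -48, -36, 0  ⇒  2A = -84, A = -42.
Then Σ (x_i + x_{i+1})·c_i = -504, so x̄ = -504 / (6·(-42)) = 2.

2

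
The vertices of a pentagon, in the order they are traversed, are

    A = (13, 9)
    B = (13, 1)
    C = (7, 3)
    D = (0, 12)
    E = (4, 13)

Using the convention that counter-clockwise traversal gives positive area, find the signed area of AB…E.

-84.5

Apply the shoelace (surveyor's) formula: 2A = Σ (x_i·y_{i+1} − x_{i+1}·y_i), indices taken mod 5.
Σ = (-104) + (32) + (84) + (-48) + (-133) = -169
Signed area = Σ/2 = -84.5 (negative ⇒ clockwise traversal).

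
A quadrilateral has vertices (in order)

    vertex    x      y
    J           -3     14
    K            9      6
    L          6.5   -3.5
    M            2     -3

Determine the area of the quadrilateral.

Apply the shoelace formula: 2A = Σ (x_i·y_{i+1} − x_{i+1}·y_i), indices taken mod 4.
Cross-terms: -144, -70.5, -12.5, 19  ⇒  Σ = -208
Area = |Σ|/2 = 104.

104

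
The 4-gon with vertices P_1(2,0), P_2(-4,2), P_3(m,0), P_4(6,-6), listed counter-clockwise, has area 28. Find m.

-5

The doubled signed area Σ (x_i y_{i+1} − x_{i+1} y_i) is linear in m.
With m=0 it equals 16; the coefficient of m is -8 (from the two edges through P_3).
So -8·m + 16 = 2·28 = 56 ⇒ m = -5.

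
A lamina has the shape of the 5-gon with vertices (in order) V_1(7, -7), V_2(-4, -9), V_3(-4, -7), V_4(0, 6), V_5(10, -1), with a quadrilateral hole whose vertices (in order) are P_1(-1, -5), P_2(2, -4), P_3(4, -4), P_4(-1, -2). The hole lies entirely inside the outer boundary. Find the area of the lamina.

116.5

Outer boundary:
Apply Gauss's area formula: 2A = Σ (x_i·y_{i+1} − x_{i+1}·y_i), indices taken mod 5.
Cross-terms: -91, -8, -24, -60, -63  ⇒  Σ = -246
Area = |Σ|/2 = 123.
Hole:
Cross-terms: 14, 8, -12, 3  ⇒  Σ = 13
Area = |Σ|/2 = 6.5.
Net area = 123 − 6.5 = 116.5.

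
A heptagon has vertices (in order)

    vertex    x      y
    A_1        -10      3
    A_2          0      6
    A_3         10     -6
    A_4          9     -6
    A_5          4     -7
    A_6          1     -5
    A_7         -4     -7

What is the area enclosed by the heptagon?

143.5

Apply the shoelace formula: 2A = Σ (x_i·y_{i+1} − x_{i+1}·y_i), indices taken mod 7.
Σ = (-60) + (-60) + (-6) + (-39) + (-13) + (-27) + (-82) = -287
Area = |Σ|/2 = 143.5.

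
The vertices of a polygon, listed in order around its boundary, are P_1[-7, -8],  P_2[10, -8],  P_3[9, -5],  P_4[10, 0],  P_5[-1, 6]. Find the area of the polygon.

Apply the surveyor's formula: 2A = Σ (x_i·y_{i+1} − x_{i+1}·y_i), indices taken mod 5.
Σ = (136) + (22) + (50) + (60) + (50) = 318
Area = |Σ|/2 = 159.

159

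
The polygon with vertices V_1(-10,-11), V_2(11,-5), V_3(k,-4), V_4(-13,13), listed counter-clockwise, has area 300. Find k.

Write out the shoelace sum; only the two edges meeting at V_3 involve k:
2·Area = [(11·(-4) − k·(-5)) + (k·13 − (-13)·(-4))] + 444
       = 18·k + 348 = 600
⇒ k = 14.

14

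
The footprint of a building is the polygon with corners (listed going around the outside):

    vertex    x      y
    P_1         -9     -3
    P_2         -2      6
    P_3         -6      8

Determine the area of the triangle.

25

Σ = (-60) + (20) + (90) = 50
Area = |Σ|/2 = 25.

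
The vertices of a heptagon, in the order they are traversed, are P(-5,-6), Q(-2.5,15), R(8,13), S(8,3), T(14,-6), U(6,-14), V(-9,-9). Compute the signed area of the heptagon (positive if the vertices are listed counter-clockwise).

Apply the shoelace formula: 2A = Σ (x_i·y_{i+1} − x_{i+1}·y_i), indices taken mod 7.
Σ = (-90) + (-152.5) + (-80) + (-90) + (-160) + (-180) + (9) = -743.5
Signed area = Σ/2 = -371.75 (negative ⇒ clockwise traversal).

-371.75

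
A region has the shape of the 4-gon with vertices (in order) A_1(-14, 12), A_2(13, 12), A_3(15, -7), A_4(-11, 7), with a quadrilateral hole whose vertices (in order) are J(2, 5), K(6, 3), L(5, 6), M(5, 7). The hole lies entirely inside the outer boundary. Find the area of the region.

Outer boundary:
Apply Gauss's area formula: 2A = Σ (x_i·y_{i+1} − x_{i+1}·y_i), indices taken mod 4.
A_1→A_2: (-14)(12) − (13)(12) = -324
A_2→A_3: (13)(-7) − (15)(12) = -271
A_3→A_4: (15)(7) − (-11)(-7) = 28
A_4→A_1: (-11)(12) − (-14)(7) = -34
Σ = -601
Area = |Σ|/2 = 300.5.
Hole:
Apply Gauss's area formula: 2A = Σ (x_i·y_{i+1} − x_{i+1}·y_i), indices taken mod 4.
Σ = (-24) + (21) + (5) + (11) = 13
Area = |Σ|/2 = 6.5.
Net area = 300.5 − 6.5 = 294.

294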